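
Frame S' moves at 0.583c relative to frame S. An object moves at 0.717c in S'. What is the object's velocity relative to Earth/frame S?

u = (u' + v)/(1 + u'v/c²)
Numerator: 0.717 + 0.583 = 1.3
Denominator: 1 + 0.418011 = 1.418011
u = 1.3/1.418011 = 0.9168c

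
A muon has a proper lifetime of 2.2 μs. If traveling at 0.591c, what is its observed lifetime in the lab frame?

Proper lifetime τ₀ = 2.2 μs
γ = 1/√(1 - 0.591²) = 1.2397
τ = γτ₀ = 1.2397 × 2.2 μs = 2.727 μs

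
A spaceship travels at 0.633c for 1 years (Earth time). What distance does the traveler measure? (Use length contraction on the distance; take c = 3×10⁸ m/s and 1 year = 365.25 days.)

Earth distance: d = v × t = 0.633c × 1 yr = 5.993×10¹⁵ m
γ = 1.292
d' = d/γ = 5.993×10¹⁵/1.292 = 4.639×10¹⁵ m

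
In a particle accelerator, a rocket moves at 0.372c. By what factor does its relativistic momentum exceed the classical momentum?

p_rel = γmv, p_class = mv
Ratio = γ = 1/√(1 - 0.372²)
= 1/√(0.861616) = 1.077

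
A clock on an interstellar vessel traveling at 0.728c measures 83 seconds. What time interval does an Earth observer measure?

Proper time Δt₀ = 83 seconds
γ = 1/√(1 - 0.728²) = 1.459
Δt = γΔt₀ = 1.459 × 83 = 121.1 seconds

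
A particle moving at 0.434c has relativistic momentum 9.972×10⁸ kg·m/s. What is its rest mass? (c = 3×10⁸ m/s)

γ = 1/√(1 - 0.434²) = 1.110
v = 0.434 × 3×10⁸ = 1.302×10⁸ m/s
m = p/(γv) = 9.972×10⁸/(1.110 × 1.302×10⁸) = 6.900 kg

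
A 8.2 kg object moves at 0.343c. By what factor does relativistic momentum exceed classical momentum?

p_rel = γmv, p_class = mv
Ratio = γ = 1/√(1 - 0.343²) = 1.065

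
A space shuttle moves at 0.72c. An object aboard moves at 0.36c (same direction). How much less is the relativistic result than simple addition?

Classical: u' + v = 0.36 + 0.72 = 1.08c
Relativistic: u = (0.36 + 0.72)/(1 + 0.2592) = 1.08/1.2592 = 0.8577c
Difference: 1.08 - 0.8577 = 0.2223c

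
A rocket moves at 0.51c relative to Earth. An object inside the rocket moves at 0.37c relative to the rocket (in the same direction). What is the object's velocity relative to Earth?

u = (u' + v)/(1 + u'v/c²)
Numerator: 0.37 + 0.51 = 0.88
Denominator: 1 + 0.1887 = 1.1887
u = 0.88/1.1887 = 0.7403c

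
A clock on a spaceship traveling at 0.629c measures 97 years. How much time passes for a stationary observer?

Proper time Δt₀ = 97 years
γ = 1/√(1 - 0.629²) = 1.2863
Δt = γΔt₀ = 1.2863 × 97 = 124.8 years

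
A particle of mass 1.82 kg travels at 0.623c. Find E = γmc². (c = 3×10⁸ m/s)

γ = 1/√(1 - 0.623²) = 1.2784
mc² = 1.82 × (3×10⁸)² = 1.638×10¹⁷ J
E = γmc² = 1.2784 × 1.638×10¹⁷ = 2.094×10¹⁷ J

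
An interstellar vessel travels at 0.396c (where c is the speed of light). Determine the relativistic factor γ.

v/c = 0.396, so (v/c)² = 0.156816
1 - (v/c)² = 0.843184
γ = 1/√(0.843184) = 1.089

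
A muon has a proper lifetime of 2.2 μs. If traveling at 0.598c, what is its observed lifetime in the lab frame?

Proper lifetime τ₀ = 2.2 μs
γ = 1/√(1 - 0.598²) = 1.2477
τ = γτ₀ = 1.2477 × 2.2 μs = 2.745 μs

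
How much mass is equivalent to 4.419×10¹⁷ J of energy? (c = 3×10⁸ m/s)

From E = mc², we get m = E/c²
c² = (3×10⁸)² = 9×10¹⁶ m²/s²
m = 4.419×10¹⁷ / 9×10¹⁶ = 4.910 kg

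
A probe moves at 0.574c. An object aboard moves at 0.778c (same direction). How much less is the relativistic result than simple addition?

Classical: u' + v = 0.778 + 0.574 = 1.352c
Relativistic: u = (0.778 + 0.574)/(1 + 0.446572) = 1.352/1.446572 = 0.9346c
Difference: 1.352 - 0.9346 = 0.4174c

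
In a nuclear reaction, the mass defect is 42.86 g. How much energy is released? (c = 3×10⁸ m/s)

Convert mass defect: Δm = 42.86 g = 0.04286 kg
E = Δm·c² = 0.04286 × (3×10⁸)²
= 0.04286 × 9×10¹⁶ = 3.857×10¹⁵ J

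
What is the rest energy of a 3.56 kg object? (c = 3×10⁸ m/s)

c² = (3×10⁸)² = 9.000×10¹⁶ m²/s²
E₀ = mc² = 3.56 × 9.000×10¹⁶ = 3.204×10¹⁷ J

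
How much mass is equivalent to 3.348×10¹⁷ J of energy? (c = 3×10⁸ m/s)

From E = mc², we get m = E/c²
c² = (3×10⁸)² = 9×10¹⁶ m²/s²
m = 3.348×10¹⁷ / 9×10¹⁶ = 3.720 kg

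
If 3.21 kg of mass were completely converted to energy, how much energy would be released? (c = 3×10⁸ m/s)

Using E = mc²:
c² = (3×10⁸)² = 9×10¹⁶ m²/s²
E = 3.21 × 9×10¹⁶ = 2.889×10¹⁷ J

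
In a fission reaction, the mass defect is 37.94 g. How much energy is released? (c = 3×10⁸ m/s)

Convert mass defect: Δm = 37.94 g = 0.03794 kg
E = Δm·c² = 0.03794 × (3×10⁸)²
= 0.03794 × 9×10¹⁶ = 3.415×10¹⁵ J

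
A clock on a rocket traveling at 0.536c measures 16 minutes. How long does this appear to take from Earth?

Proper time Δt₀ = 16 minutes
γ = 1/√(1 - 0.536²) = 1.1845
Δt = γΔt₀ = 1.1845 × 16 = 18.95 minutes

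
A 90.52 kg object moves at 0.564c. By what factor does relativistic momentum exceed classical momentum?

p_rel = γmv, p_class = mv
Ratio = γ = 1/√(1 - 0.564²) = 1.211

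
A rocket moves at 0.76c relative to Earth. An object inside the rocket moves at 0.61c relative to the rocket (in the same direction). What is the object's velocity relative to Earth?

u = (u' + v)/(1 + u'v/c²)
Numerator: 0.61 + 0.76 = 1.37
Denominator: 1 + 0.4636 = 1.4636
u = 1.37/1.4636 = 0.9360c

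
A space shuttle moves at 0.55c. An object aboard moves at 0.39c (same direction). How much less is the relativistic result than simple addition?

Classical: u' + v = 0.39 + 0.55 = 0.94c
Relativistic: u = (0.39 + 0.55)/(1 + 0.2145) = 0.94/1.2145 = 0.7740c
Difference: 0.94 - 0.7740 = 0.1660c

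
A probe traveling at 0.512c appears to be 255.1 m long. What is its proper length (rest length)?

Contracted length L = 255.1 m
γ = 1/√(1 - 0.512²) = 1.1642
L₀ = γL = 1.1642 × 255.1 = 297.0 m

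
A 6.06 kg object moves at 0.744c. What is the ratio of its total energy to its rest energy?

E = γmc², E₀ = mc²
E/E₀ = γ = 1/√(1 - 0.744²) = 1.497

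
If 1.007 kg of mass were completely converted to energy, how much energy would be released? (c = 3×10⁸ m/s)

Using E = mc²:
c² = (3×10⁸)² = 9×10¹⁶ m²/s²
E = 1.007 × 9×10¹⁶ = 9.063×10¹⁶ J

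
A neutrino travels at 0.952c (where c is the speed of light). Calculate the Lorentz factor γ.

v/c = 0.952, so (v/c)² = 0.906304
1 - (v/c)² = 0.093696
γ = 1/√(0.093696) = 3.267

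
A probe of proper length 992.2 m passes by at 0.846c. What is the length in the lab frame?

Proper length L₀ = 992.2 m
γ = 1/√(1 - 0.846²) = 1.8755
L = L₀/γ = 992.2/1.8755 = 529.0 m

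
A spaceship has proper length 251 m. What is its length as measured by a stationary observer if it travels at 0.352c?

Proper length L₀ = 251 m
γ = 1/√(1 - 0.352²) = 1.0684
L = L₀/γ = 251/1.0684 = 234.9 m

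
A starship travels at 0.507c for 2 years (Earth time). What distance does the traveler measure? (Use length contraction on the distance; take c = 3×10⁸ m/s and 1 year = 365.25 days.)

Earth distance: d = v × t = 0.507c × 2 yr = 9.599822×10¹⁵ m
γ = 1.160165
d' = d/γ = 9.599822×10¹⁵/1.160165 = 8.275×10¹⁵ m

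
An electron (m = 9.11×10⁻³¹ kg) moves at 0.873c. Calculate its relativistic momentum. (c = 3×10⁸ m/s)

γ = 1/√(1 - 0.873²) = 2.0504
v = 0.873 × 3×10⁸ = 2.619×10⁸ m/s
p = γmv = 2.0504 × 9.11×10⁻³¹ × 2.619×10⁸ = 4.892×10⁻²² kg·m/s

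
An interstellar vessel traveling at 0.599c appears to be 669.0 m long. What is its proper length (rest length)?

Contracted length L = 669.0 m
γ = 1/√(1 - 0.599²) = 1.24883
L₀ = γL = 1.24883 × 669.0 = 835.5 m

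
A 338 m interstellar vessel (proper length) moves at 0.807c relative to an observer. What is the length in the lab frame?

Proper length L₀ = 338 m
γ = 1/√(1 - 0.807²) = 1.693
L = L₀/γ = 338/1.693 = 199.6 m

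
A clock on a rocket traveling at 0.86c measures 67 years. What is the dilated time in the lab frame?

Proper time Δt₀ = 67 years
γ = 1/√(1 - 0.86²) = 1.960
Δt = γΔt₀ = 1.960 × 67 = 131.3 years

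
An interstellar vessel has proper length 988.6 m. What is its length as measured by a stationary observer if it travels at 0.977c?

Proper length L₀ = 988.6 m
γ = 1/√(1 - 0.977²) = 4.690
L = L₀/γ = 988.6/4.690 = 210.8 m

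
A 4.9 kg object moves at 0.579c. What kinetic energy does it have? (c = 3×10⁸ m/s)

γ = 1/√(1 - 0.579²) = 1.2265
γ - 1 = 0.2265
KE = (γ-1)mc² = 0.2265 × 4.9 × (3×10⁸)² = 9.989×10¹⁶ J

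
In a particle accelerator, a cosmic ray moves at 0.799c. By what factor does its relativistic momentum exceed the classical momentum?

p_rel = γmv, p_class = mv
Ratio = γ = 1/√(1 - 0.799²)
= 1/√(0.361599) = 1.663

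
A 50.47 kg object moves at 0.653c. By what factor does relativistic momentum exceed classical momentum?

p_rel = γmv, p_class = mv
Ratio = γ = 1/√(1 - 0.653²) = 1.320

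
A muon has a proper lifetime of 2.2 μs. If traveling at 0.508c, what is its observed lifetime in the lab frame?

Proper lifetime τ₀ = 2.2 μs
γ = 1/√(1 - 0.508²) = 1.161
τ = γτ₀ = 1.161 × 2.2 μs = 2.554 μs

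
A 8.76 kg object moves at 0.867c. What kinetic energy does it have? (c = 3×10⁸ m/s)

γ = 1/√(1 - 0.867²) = 2.0068
γ - 1 = 1.0068
KE = (γ-1)mc² = 1.0068 × 8.76 × (3×10⁸)² = 7.938×10¹⁷ J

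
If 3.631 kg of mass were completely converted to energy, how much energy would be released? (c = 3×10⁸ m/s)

Using E = mc²:
c² = (3×10⁸)² = 9×10¹⁶ m²/s²
E = 3.631 × 9×10¹⁶ = 3.268×10¹⁷ J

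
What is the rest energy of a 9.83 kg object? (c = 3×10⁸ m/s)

c² = (3×10⁸)² = 9.000×10¹⁶ m²/s²
E₀ = mc² = 9.83 × 9.000×10¹⁶ = 8.847×10¹⁷ J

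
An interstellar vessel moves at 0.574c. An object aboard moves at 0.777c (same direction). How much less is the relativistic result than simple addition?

Classical: u' + v = 0.777 + 0.574 = 1.351c
Relativistic: u = (0.777 + 0.574)/(1 + 0.445998) = 1.351/1.445998 = 0.9343c
Difference: 1.351 - 0.9343 = 0.4167c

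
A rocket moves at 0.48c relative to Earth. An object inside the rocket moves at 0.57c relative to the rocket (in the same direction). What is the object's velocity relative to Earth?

u = (u' + v)/(1 + u'v/c²)
Numerator: 0.57 + 0.48 = 1.05
Denominator: 1 + 0.2736 = 1.2736
u = 1.05/1.2736 = 0.8244c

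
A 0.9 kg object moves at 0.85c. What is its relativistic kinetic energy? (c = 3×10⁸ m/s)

γ = 1/√(1 - 0.85²) = 1.8983
γ - 1 = 0.8983
KE = (γ-1)mc² = 0.8983 × 0.9 × (3×10⁸)² = 7.276×10¹⁶ J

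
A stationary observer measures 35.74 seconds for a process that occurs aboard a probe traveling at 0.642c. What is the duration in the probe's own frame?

Dilated time Δt = 35.74 seconds
γ = 1/√(1 - 0.642²) = 1.3043
Δt₀ = Δt/γ = 35.74/1.3043 = 27.40 seconds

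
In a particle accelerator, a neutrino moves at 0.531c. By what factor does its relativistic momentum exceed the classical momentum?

p_rel = γmv, p_class = mv
Ratio = γ = 1/√(1 - 0.531²)
= 1/√(0.718039) = 1.180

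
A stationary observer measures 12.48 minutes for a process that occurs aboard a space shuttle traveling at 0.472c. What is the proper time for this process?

Dilated time Δt = 12.48 minutes
γ = 1/√(1 - 0.472²) = 1.1343
Δt₀ = Δt/γ = 12.48/1.1343 = 11.00 minutes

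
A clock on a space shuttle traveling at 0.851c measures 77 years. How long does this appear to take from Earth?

Proper time Δt₀ = 77 years
γ = 1/√(1 - 0.851²) = 1.904
Δt = γΔt₀ = 1.904 × 77 = 146.6 years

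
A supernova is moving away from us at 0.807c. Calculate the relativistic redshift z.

β = 0.807
(1+β)/(1-β) = 1.807/0.193 = 9.363
√(9.363) = 3.060
z = 3.060 - 1 = 2.060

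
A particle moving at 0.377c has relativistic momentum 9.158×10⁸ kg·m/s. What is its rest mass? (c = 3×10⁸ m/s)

γ = 1/√(1 - 0.377²) = 1.0797
v = 0.377 × 3×10⁸ = 1.131×10⁸ m/s
m = p/(γv) = 9.158×10⁸/(1.0797 × 1.131×10⁸) = 7.500 kg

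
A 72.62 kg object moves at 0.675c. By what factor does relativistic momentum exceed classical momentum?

p_rel = γmv, p_class = mv
Ratio = γ = 1/√(1 - 0.675²) = 1.355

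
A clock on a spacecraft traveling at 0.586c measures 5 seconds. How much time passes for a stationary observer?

Proper time Δt₀ = 5 seconds
γ = 1/√(1 - 0.586²) = 1.234
Δt = γΔt₀ = 1.234 × 5 = 6.170 seconds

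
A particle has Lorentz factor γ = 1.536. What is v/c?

From γ = 1/√(1 - v²/c²):
1/γ² = 1/1.536² = 0.4239
v²/c² = 1 - 0.4239 = 0.5761
v/c = √(0.5761) = 0.7590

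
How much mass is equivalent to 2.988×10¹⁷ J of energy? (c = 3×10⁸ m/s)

From E = mc², we get m = E/c²
c² = (3×10⁸)² = 9×10¹⁶ m²/s²
m = 2.988×10¹⁷ / 9×10¹⁶ = 3.320 kg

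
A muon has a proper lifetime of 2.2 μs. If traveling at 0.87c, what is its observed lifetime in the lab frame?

Proper lifetime τ₀ = 2.2 μs
γ = 1/√(1 - 0.87²) = 2.028
τ = γτ₀ = 2.028 × 2.2 μs = 4.462 μs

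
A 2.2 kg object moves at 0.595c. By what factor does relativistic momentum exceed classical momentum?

p_rel = γmv, p_class = mv
Ratio = γ = 1/√(1 - 0.595²) = 1.244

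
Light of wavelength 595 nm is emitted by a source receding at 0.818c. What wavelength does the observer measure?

β = 0.818
Wavelength Doppler factor = √(1.818/0.182) = √(9.989) = 3.161
λ_obs = 595 × 3.161 = 1881 nm (redshift)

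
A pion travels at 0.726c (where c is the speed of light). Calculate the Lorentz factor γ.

v/c = 0.726, so (v/c)² = 0.527076
1 - (v/c)² = 0.472924
γ = 1/√(0.472924) = 1.454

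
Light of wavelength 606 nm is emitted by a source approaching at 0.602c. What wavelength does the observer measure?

β = 0.602
Wavelength Doppler factor = √(0.398/1.602) = √(0.24844) = 0.49844
λ_obs = 606 × 0.49844 = 302.1 nm (blueshift)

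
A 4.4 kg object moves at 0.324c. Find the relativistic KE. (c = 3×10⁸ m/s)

γ = 1/√(1 - 0.324²) = 1.05702
γ - 1 = 0.05702
KE = (γ-1)mc² = 0.05702 × 4.4 × (3×10⁸)² = 2.258×10¹⁶ J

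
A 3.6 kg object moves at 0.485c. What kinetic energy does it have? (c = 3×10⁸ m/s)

γ = 1/√(1 - 0.485²) = 1.1435
γ - 1 = 0.1435
KE = (γ-1)mc² = 0.1435 × 3.6 × (3×10⁸)² = 4.649×10¹⁶ J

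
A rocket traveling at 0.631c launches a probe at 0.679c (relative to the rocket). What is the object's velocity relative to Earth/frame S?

u = (u' + v)/(1 + u'v/c²)
Numerator: 0.679 + 0.631 = 1.31
Denominator: 1 + 0.428449 = 1.428449
u = 1.31/1.428449 = 0.9171c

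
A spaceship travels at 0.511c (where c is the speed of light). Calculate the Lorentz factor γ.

v/c = 0.511, so (v/c)² = 0.261121
1 - (v/c)² = 0.738879
γ = 1/√(0.738879) = 1.163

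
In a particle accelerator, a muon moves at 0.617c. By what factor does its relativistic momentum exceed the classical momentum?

p_rel = γmv, p_class = mv
Ratio = γ = 1/√(1 - 0.617²)
= 1/√(0.619311) = 1.271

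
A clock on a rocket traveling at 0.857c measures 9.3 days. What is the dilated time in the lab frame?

Proper time Δt₀ = 9.3 days
γ = 1/√(1 - 0.857²) = 1.941
Δt = γΔt₀ = 1.941 × 9.3 = 18.05 days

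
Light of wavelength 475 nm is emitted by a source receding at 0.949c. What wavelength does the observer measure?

β = 0.949
Wavelength Doppler factor = √(1.949/0.051) = √(38.22) = 6.182
λ_obs = 475 × 6.182 = 2936 nm (redshift)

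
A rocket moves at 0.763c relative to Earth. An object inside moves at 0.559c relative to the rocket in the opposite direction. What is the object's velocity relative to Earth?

Object's velocity in rocket frame is u' = -0.559c
u = (u' + v)/(1 + u'v/c²) = (v - 0.559)/(1 - 0.559·v/c²)
Numerator: 0.763 - 0.559 = 0.204
Denominator: 1 - 0.426517 = 0.573483
u = 0.204/0.573483 = 0.3557c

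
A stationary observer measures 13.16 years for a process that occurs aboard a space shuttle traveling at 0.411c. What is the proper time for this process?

Dilated time Δt = 13.16 years
γ = 1/√(1 - 0.411²) = 1.097
Δt₀ = Δt/γ = 13.16/1.097 = 12.00 years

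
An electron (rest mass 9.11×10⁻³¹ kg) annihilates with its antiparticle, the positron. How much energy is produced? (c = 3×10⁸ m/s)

Both particles have the same rest mass, so total mass = 2m
E = 2m·c² = 2 × 9.11×10⁻³¹ × (3×10⁸)²
= 2 × 9.11×10⁻³¹ × 9×10¹⁶
= 1.640×10⁻¹³ J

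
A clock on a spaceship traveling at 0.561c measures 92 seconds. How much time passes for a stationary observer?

Proper time Δt₀ = 92 seconds
γ = 1/√(1 - 0.561²) = 1.208
Δt = γΔt₀ = 1.208 × 92 = 111.1 seconds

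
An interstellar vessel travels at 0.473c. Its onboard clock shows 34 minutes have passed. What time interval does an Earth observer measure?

Proper time Δt₀ = 34 minutes
γ = 1/√(1 - 0.473²) = 1.135
Δt = γΔt₀ = 1.135 × 34 = 38.59 minutes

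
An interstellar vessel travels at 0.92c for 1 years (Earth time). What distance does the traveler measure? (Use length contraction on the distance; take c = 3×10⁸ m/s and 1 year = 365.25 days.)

Earth distance: d = v × t = 0.92c × 1 yr = 8.7099×10¹⁵ m
γ = 2.5516
d' = d/γ = 8.7099×10¹⁵/2.5516 = 3.414×10¹⁵ m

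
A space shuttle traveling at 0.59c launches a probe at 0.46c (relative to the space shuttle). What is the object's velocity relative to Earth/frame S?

u = (u' + v)/(1 + u'v/c²)
Numerator: 0.46 + 0.59 = 1.05
Denominator: 1 + 0.2714 = 1.2714
u = 1.05/1.2714 = 0.8259c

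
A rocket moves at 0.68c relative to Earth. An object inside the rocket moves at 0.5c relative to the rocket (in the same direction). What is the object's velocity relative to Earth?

u = (u' + v)/(1 + u'v/c²)
Numerator: 0.5 + 0.68 = 1.18
Denominator: 1 + 0.34 = 1.34
u = 1.18/1.34 = 0.8806c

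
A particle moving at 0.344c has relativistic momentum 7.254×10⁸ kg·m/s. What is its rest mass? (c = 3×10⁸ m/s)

γ = 1/√(1 - 0.344²) = 1.065
v = 0.344 × 3×10⁸ = 1.032×10⁸ m/s
m = p/(γv) = 7.254×10⁸/(1.065 × 1.032×10⁸) = 6.600 kg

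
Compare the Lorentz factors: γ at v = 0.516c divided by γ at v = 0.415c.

γ₁ = 1/√(1 - 0.516²) = 1.167
γ₂ = 1/√(1 - 0.415²) = 1.099
γ₁/γ₂ = 1.167/1.099 = 1.062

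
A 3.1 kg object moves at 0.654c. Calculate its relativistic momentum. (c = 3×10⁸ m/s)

γ = 1/√(1 - 0.654²) = 1.3219
v = 0.654 × 3×10⁸ = 1.962×10⁸ m/s
p = γmv = 1.3219 × 3.1 × 1.962×10⁸ = 8.040×10⁸ kg·m/s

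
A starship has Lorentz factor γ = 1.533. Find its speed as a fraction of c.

From γ = 1/√(1 - v²/c²):
1/γ² = 1/1.533² = 0.42552
v²/c² = 1 - 0.42552 = 0.57448
v/c = √(0.57448) = 0.7579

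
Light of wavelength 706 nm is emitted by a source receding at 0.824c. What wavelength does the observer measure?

β = 0.824
Wavelength Doppler factor = √(1.824/0.176) = √(10.36) = 3.219
λ_obs = 706 × 3.219 = 2273 nm (redshift)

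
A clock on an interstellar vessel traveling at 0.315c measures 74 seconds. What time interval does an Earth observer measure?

Proper time Δt₀ = 74 seconds
γ = 1/√(1 - 0.315²) = 1.0536
Δt = γΔt₀ = 1.0536 × 74 = 77.97 seconds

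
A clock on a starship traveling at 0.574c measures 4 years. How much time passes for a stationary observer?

Proper time Δt₀ = 4 years
γ = 1/√(1 - 0.574²) = 1.2212
Δt = γΔt₀ = 1.2212 × 4 = 4.885 years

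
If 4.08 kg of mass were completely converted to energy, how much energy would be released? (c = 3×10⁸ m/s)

Using E = mc²:
c² = (3×10⁸)² = 9×10¹⁶ m²/s²
E = 4.08 × 9×10¹⁶ = 3.672×10¹⁷ J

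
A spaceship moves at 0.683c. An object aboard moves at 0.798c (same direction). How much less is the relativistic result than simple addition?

Classical: u' + v = 0.798 + 0.683 = 1.481c
Relativistic: u = (0.798 + 0.683)/(1 + 0.545034) = 1.481/1.545034 = 0.9586c
Difference: 1.481 - 0.9586 = 0.5224c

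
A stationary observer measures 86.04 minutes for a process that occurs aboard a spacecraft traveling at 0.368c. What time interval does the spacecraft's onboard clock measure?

Dilated time Δt = 86.04 minutes
γ = 1/√(1 - 0.368²) = 1.0755
Δt₀ = Δt/γ = 86.04/1.0755 = 80.00 minutes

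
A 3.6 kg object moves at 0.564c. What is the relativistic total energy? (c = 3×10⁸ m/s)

γ = 1/√(1 - 0.564²) = 1.211
mc² = 3.6 × (3×10⁸)² = 3.240×10¹⁷ J
E = γmc² = 1.211 × 3.240×10¹⁷ = 3.924×10¹⁷ J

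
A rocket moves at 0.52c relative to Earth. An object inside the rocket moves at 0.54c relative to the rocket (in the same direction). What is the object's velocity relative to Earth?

u = (u' + v)/(1 + u'v/c²)
Numerator: 0.54 + 0.52 = 1.06
Denominator: 1 + 0.2808 = 1.2808
u = 1.06/1.2808 = 0.8276c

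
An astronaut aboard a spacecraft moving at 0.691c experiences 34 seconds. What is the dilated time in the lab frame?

Proper time Δt₀ = 34 seconds
γ = 1/√(1 - 0.691²) = 1.3834
Δt = γΔt₀ = 1.3834 × 34 = 47.04 seconds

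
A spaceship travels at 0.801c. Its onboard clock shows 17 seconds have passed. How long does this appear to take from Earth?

Proper time Δt₀ = 17 seconds
γ = 1/√(1 - 0.801²) = 1.6704
Δt = γΔt₀ = 1.6704 × 17 = 28.40 seconds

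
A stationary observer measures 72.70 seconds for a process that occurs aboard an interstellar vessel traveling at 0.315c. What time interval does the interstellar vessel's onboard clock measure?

Dilated time Δt = 72.70 seconds
γ = 1/√(1 - 0.315²) = 1.0536
Δt₀ = Δt/γ = 72.70/1.0536 = 69.00 seconds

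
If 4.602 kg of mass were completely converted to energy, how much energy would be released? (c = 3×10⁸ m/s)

Using E = mc²:
c² = (3×10⁸)² = 9×10¹⁶ m²/s²
E = 4.602 × 9×10¹⁶ = 4.142×10¹⁷ J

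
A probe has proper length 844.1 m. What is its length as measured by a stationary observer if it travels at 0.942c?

Proper length L₀ = 844.1 m
γ = 1/√(1 - 0.942²) = 2.980
L = L₀/γ = 844.1/2.980 = 283.3 m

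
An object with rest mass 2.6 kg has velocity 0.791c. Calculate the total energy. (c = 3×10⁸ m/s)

γ = 1/√(1 - 0.791²) = 1.6345
mc² = 2.6 × (3×10⁸)² = 2.340×10¹⁷ J
E = γmc² = 1.6345 × 2.340×10¹⁷ = 3.825×10¹⁷ J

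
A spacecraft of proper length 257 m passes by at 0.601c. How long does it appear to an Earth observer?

Proper length L₀ = 257 m
γ = 1/√(1 - 0.601²) = 1.251
L = L₀/γ = 257/1.251 = 205.4 m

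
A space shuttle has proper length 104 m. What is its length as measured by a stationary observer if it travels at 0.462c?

Proper length L₀ = 104 m
γ = 1/√(1 - 0.462²) = 1.1275
L = L₀/γ = 104/1.1275 = 92.24 m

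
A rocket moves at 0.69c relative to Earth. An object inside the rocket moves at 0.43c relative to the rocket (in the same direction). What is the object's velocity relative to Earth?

u = (u' + v)/(1 + u'v/c²)
Numerator: 0.43 + 0.69 = 1.12
Denominator: 1 + 0.2967 = 1.2967
u = 1.12/1.2967 = 0.8637c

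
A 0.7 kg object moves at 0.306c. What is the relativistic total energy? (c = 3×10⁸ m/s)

γ = 1/√(1 - 0.306²) = 1.05039
mc² = 0.7 × (3×10⁸)² = 6.300×10¹⁶ J
E = γmc² = 1.05039 × 6.300×10¹⁶ = 6.617×10¹⁶ J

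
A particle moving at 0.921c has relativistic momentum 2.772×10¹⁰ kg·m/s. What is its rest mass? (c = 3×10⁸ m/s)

γ = 1/√(1 - 0.921²) = 2.567
v = 0.921 × 3×10⁸ = 2.763×10⁸ m/s
m = p/(γv) = 2.772×10¹⁰/(2.567 × 2.763×10⁸) = 39.08 kg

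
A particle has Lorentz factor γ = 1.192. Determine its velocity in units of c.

From γ = 1/√(1 - v²/c²):
1/γ² = 1/1.192² = 0.7038
v²/c² = 1 - 0.7038 = 0.2962
v/c = √(0.2962) = 0.5442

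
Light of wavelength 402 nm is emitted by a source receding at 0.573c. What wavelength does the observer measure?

β = 0.573
Wavelength Doppler factor = √(1.573/0.427) = √(3.6838) = 1.9193
λ_obs = 402 × 1.9193 = 771.6 nm (redshift)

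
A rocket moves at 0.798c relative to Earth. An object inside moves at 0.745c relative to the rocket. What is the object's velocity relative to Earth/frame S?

u = (u' + v)/(1 + u'v/c²)
Numerator: 0.745 + 0.798 = 1.543
Denominator: 1 + 0.59451 = 1.59451
u = 1.543/1.59451 = 0.9677c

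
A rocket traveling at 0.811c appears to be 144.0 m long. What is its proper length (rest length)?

Contracted length L = 144.0 m
γ = 1/√(1 - 0.811²) = 1.709
L₀ = γL = 1.709 × 144.0 = 246.1 m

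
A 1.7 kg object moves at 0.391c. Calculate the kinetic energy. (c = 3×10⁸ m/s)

γ = 1/√(1 - 0.391²) = 1.0865
γ - 1 = 0.08650
KE = (γ-1)mc² = 0.08650 × 1.7 × (3×10⁸)² = 1.323×10¹⁶ J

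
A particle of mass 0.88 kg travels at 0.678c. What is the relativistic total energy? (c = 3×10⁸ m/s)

γ = 1/√(1 - 0.678²) = 1.360
mc² = 0.88 × (3×10⁸)² = 7.920×10¹⁶ J
E = γmc² = 1.360 × 7.920×10¹⁶ = 1.077×10¹⁷ J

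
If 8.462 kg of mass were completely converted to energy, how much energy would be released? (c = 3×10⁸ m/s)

Using E = mc²:
c² = (3×10⁸)² = 9×10¹⁶ m²/s²
E = 8.462 × 9×10¹⁶ = 7.616×10¹⁷ J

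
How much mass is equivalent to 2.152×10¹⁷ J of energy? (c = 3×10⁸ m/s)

From E = mc², we get m = E/c²
c² = (3×10⁸)² = 9×10¹⁶ m²/s²
m = 2.152×10¹⁷ / 9×10¹⁶ = 2.391 kg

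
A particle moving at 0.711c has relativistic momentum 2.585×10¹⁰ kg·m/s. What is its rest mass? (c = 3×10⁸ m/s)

γ = 1/√(1 - 0.711²) = 1.4221
v = 0.711 × 3×10⁸ = 2.133×10⁸ m/s
m = p/(γv) = 2.585×10¹⁰/(1.4221 × 2.133×10⁸) = 85.22 kg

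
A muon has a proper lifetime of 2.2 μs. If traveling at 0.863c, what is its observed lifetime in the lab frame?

Proper lifetime τ₀ = 2.2 μs
γ = 1/√(1 - 0.863²) = 1.9794
τ = γτ₀ = 1.9794 × 2.2 μs = 4.355 μs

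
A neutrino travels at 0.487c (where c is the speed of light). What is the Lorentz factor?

v/c = 0.487, so (v/c)² = 0.237169
1 - (v/c)² = 0.762831
γ = 1/√(0.762831) = 1.145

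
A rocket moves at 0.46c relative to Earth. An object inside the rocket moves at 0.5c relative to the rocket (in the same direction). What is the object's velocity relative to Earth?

u = (u' + v)/(1 + u'v/c²)
Numerator: 0.5 + 0.46 = 0.96
Denominator: 1 + 0.23 = 1.23
u = 0.96/1.23 = 0.7805c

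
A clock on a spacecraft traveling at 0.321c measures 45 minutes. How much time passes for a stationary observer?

Proper time Δt₀ = 45 minutes
γ = 1/√(1 - 0.321²) = 1.05588
Δt = γΔt₀ = 1.05588 × 45 = 47.51 minutes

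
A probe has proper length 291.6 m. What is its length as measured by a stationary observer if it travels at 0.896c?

Proper length L₀ = 291.6 m
γ = 1/√(1 - 0.896²) = 2.252
L = L₀/γ = 291.6/2.252 = 129.5 m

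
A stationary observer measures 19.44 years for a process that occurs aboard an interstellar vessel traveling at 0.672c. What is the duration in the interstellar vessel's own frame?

Dilated time Δt = 19.44 years
γ = 1/√(1 - 0.672²) = 1.350
Δt₀ = Δt/γ = 19.44/1.350 = 14.40 years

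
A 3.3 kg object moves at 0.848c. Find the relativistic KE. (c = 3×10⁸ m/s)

γ = 1/√(1 - 0.848²) = 1.8868
γ - 1 = 0.8868
KE = (γ-1)mc² = 0.8868 × 3.3 × (3×10⁸)² = 2.634×10¹⁷ J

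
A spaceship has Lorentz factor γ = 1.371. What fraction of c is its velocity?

From γ = 1/√(1 - v²/c²):
1/γ² = 1/1.371² = 0.5320
v²/c² = 1 - 0.5320 = 0.4680
v/c = √(0.4680) = 0.6841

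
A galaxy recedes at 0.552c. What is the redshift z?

β = 0.552
(1+β)/(1-β) = 1.552/0.448 = 3.4643
√(3.4643) = 1.8613
z = 1.8613 - 1 = 0.8613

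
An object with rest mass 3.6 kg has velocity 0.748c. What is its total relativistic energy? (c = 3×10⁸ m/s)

γ = 1/√(1 - 0.748²) = 1.5067
mc² = 3.6 × (3×10⁸)² = 3.240×10¹⁷ J
E = γmc² = 1.5067 × 3.240×10¹⁷ = 4.882×10¹⁷ J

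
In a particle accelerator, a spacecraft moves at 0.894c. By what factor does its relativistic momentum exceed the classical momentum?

p_rel = γmv, p_class = mv
Ratio = γ = 1/√(1 - 0.894²)
= 1/√(0.200764) = 2.232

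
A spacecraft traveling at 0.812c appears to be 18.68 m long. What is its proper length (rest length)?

Contracted length L = 18.68 m
γ = 1/√(1 - 0.812²) = 1.71333
L₀ = γL = 1.71333 × 18.68 = 32.01 m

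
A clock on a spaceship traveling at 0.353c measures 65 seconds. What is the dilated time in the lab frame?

Proper time Δt₀ = 65 seconds
γ = 1/√(1 - 0.353²) = 1.0688
Δt = γΔt₀ = 1.0688 × 65 = 69.47 seconds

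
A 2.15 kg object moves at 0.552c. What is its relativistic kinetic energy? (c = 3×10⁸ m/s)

γ = 1/√(1 - 0.552²) = 1.1993
γ - 1 = 0.1993
KE = (γ-1)mc² = 0.1993 × 2.15 × (3×10⁸)² = 3.856×10¹⁶ J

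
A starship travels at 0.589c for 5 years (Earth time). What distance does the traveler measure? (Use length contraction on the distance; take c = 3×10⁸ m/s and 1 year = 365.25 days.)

Earth distance: d = v × t = 0.589c × 5 yr = 2.7881×10¹⁶ m
γ = 1.2374
d' = d/γ = 2.7881×10¹⁶/1.2374 = 2.253×10¹⁶ m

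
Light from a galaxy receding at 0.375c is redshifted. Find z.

β = 0.375
(1+β)/(1-β) = 1.375/0.625 = 2.200
√(2.200) = 1.4832
z = 1.4832 - 1 = 0.4832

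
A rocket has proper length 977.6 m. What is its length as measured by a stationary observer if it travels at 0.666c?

Proper length L₀ = 977.6 m
γ = 1/√(1 - 0.666²) = 1.3406
L = L₀/γ = 977.6/1.3406 = 729.2 m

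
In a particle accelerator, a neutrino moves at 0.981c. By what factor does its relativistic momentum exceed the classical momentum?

p_rel = γmv, p_class = mv
Ratio = γ = 1/√(1 - 0.981²)
= 1/√(0.037639) = 5.154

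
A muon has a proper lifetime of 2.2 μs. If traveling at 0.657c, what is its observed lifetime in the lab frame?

Proper lifetime τ₀ = 2.2 μs
γ = 1/√(1 - 0.657²) = 1.3265
τ = γτ₀ = 1.3265 × 2.2 μs = 2.918 μs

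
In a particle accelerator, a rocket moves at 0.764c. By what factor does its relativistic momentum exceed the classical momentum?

p_rel = γmv, p_class = mv
Ratio = γ = 1/√(1 - 0.764²)
= 1/√(0.416304) = 1.550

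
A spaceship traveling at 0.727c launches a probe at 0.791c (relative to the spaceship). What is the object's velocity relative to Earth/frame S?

u = (u' + v)/(1 + u'v/c²)
Numerator: 0.791 + 0.727 = 1.518
Denominator: 1 + 0.575057 = 1.575057
u = 1.518/1.575057 = 0.9638c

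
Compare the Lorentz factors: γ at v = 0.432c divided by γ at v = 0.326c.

γ₁ = 1/√(1 - 0.432²) = 1.109
γ₂ = 1/√(1 - 0.326²) = 1.058
γ₁/γ₂ = 1.109/1.058 = 1.048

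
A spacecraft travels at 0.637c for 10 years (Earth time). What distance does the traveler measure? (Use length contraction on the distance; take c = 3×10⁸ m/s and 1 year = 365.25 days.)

Earth distance: d = v × t = 0.637c × 10 yr = 6.0307×10¹⁶ m
γ = 1.2972
d' = d/γ = 6.0307×10¹⁶/1.2972 = 4.649×10¹⁶ m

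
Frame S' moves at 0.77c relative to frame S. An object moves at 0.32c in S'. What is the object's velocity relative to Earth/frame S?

u = (u' + v)/(1 + u'v/c²)
Numerator: 0.32 + 0.77 = 1.09
Denominator: 1 + 0.2464 = 1.2464
u = 1.09/1.2464 = 0.8745c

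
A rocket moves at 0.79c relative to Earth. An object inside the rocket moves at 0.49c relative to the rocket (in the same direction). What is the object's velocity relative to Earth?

u = (u' + v)/(1 + u'v/c²)
Numerator: 0.49 + 0.79 = 1.28
Denominator: 1 + 0.3871 = 1.3871
u = 1.28/1.3871 = 0.9228c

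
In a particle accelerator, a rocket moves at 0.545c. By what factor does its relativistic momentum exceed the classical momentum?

p_rel = γmv, p_class = mv
Ratio = γ = 1/√(1 - 0.545²)
= 1/√(0.702975) = 1.193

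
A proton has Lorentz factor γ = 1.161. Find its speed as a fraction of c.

From γ = 1/√(1 - v²/c²):
1/γ² = 1/1.161² = 0.74188
v²/c² = 1 - 0.74188 = 0.25812
v/c = √(0.25812) = 0.5081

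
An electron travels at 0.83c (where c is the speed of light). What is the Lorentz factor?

v/c = 0.83, so (v/c)² = 0.6889
1 - (v/c)² = 0.3111
γ = 1/√(0.3111) = 1.793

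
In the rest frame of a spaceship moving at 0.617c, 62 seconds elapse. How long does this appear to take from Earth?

Proper time Δt₀ = 62 seconds
γ = 1/√(1 - 0.617²) = 1.2707
Δt = γΔt₀ = 1.2707 × 62 = 78.78 seconds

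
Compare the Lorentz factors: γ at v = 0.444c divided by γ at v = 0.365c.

γ₁ = 1/√(1 - 0.444²) = 1.116
γ₂ = 1/√(1 - 0.365²) = 1.074
γ₁/γ₂ = 1.116/1.074 = 1.039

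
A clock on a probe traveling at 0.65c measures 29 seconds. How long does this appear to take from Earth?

Proper time Δt₀ = 29 seconds
γ = 1/√(1 - 0.65²) = 1.316
Δt = γΔt₀ = 1.316 × 29 = 38.16 seconds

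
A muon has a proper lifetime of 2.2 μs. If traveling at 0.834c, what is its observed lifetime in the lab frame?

Proper lifetime τ₀ = 2.2 μs
γ = 1/√(1 - 0.834²) = 1.8124
τ = γτ₀ = 1.8124 × 2.2 μs = 3.987 μs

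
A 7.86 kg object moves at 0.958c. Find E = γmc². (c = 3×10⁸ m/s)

γ = 1/√(1 - 0.958²) = 3.487
mc² = 7.86 × (3×10⁸)² = 7.074×10¹⁷ J
E = γmc² = 3.487 × 7.074×10¹⁷ = 2.467×10¹⁸ J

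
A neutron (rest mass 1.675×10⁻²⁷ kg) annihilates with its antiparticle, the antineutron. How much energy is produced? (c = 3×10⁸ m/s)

Both particles have the same rest mass, so total mass = 2m
E = 2m·c² = 2 × 1.675×10⁻²⁷ × (3×10⁸)²
= 2 × 1.675×10⁻²⁷ × 9×10¹⁶
= 3.015×10⁻¹⁰ J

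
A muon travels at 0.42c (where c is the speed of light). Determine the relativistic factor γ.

v/c = 0.42, so (v/c)² = 0.1764
1 - (v/c)² = 0.8236
γ = 1/√(0.8236) = 1.102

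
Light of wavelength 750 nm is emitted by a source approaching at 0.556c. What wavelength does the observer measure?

β = 0.556
Wavelength Doppler factor = √(0.444/1.556) = √(0.28535) = 0.53418
λ_obs = 750 × 0.53418 = 400.6 nm (blueshift)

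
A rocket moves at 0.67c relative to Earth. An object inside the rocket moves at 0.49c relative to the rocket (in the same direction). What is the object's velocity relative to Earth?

u = (u' + v)/(1 + u'v/c²)
Numerator: 0.49 + 0.67 = 1.16
Denominator: 1 + 0.3283 = 1.3283
u = 1.16/1.3283 = 0.8733c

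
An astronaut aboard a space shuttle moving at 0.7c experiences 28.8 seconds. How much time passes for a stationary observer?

Proper time Δt₀ = 28.8 seconds
γ = 1/√(1 - 0.7²) = 1.4003
Δt = γΔt₀ = 1.4003 × 28.8 = 40.33 seconds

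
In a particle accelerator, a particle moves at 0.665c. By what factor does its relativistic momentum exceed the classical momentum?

p_rel = γmv, p_class = mv
Ratio = γ = 1/√(1 - 0.665²)
= 1/√(0.557775) = 1.339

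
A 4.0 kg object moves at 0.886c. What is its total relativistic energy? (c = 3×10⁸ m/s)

γ = 1/√(1 - 0.886²) = 2.1566
mc² = 4.0 × (3×10⁸)² = 3.600×10¹⁷ J
E = γmc² = 2.1566 × 3.600×10¹⁷ = 7.764×10¹⁷ J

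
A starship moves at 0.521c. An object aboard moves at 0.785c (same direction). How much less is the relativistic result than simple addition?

Classical: u' + v = 0.785 + 0.521 = 1.306c
Relativistic: u = (0.785 + 0.521)/(1 + 0.408985) = 1.306/1.408985 = 0.9269c
Difference: 1.306 - 0.9269 = 0.3791c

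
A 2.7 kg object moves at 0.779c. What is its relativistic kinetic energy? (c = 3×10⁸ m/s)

γ = 1/√(1 - 0.779²) = 1.5948
γ - 1 = 0.5948
KE = (γ-1)mc² = 0.5948 × 2.7 × (3×10⁸)² = 1.445×10¹⁷ J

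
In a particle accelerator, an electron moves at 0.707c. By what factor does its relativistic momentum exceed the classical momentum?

p_rel = γmv, p_class = mv
Ratio = γ = 1/√(1 - 0.707²)
= 1/√(0.500151) = 1.414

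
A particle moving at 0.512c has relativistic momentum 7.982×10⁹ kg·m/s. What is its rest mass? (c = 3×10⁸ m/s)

γ = 1/√(1 - 0.512²) = 1.164
v = 0.512 × 3×10⁸ = 1.536×10⁸ m/s
m = p/(γv) = 7.982×10⁹/(1.164 × 1.536×10⁸) = 44.64 kg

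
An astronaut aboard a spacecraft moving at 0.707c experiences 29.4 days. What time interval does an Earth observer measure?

Proper time Δt₀ = 29.4 days
γ = 1/√(1 - 0.707²) = 1.414
Δt = γΔt₀ = 1.414 × 29.4 = 41.57 days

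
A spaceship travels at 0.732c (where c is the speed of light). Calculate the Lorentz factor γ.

v/c = 0.732, so (v/c)² = 0.535824
1 - (v/c)² = 0.464176
γ = 1/√(0.464176) = 1.468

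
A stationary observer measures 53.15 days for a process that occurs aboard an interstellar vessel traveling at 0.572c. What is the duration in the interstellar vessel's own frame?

Dilated time Δt = 53.15 days
γ = 1/√(1 - 0.572²) = 1.219
Δt₀ = Δt/γ = 53.15/1.219 = 43.60 days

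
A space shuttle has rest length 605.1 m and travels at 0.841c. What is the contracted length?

Proper length L₀ = 605.1 m
γ = 1/√(1 - 0.841²) = 1.848
L = L₀/γ = 605.1/1.848 = 327.4 m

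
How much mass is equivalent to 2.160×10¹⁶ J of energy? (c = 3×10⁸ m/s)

From E = mc², we get m = E/c²
c² = (3×10⁸)² = 9×10¹⁶ m²/s²
m = 2.160×10¹⁶ / 9×10¹⁶ = 0.2400 kg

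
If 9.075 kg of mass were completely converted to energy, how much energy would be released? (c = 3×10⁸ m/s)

Using E = mc²:
c² = (3×10⁸)² = 9×10¹⁶ m²/s²
E = 9.075 × 9×10¹⁶ = 8.168×10¹⁷ J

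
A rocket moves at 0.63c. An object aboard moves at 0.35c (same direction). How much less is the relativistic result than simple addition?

Classical: u' + v = 0.35 + 0.63 = 0.98c
Relativistic: u = (0.35 + 0.63)/(1 + 0.2205) = 0.98/1.2205 = 0.8029c
Difference: 0.98 - 0.8029 = 0.1771c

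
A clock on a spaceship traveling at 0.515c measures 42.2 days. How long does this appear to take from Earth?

Proper time Δt₀ = 42.2 days
γ = 1/√(1 - 0.515²) = 1.1666
Δt = γΔt₀ = 1.1666 × 42.2 = 49.23 days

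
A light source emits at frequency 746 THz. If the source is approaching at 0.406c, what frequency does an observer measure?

β = v/c = 0.406
(1+β)/(1-β) = 1.406/0.594 = 2.367
Doppler factor = √(2.367) = 1.539
f_obs = 746 × 1.539 = 1148 THz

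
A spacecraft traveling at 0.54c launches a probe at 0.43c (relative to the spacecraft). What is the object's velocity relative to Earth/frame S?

u = (u' + v)/(1 + u'v/c²)
Numerator: 0.43 + 0.54 = 0.97
Denominator: 1 + 0.2322 = 1.2322
u = 0.97/1.2322 = 0.7872c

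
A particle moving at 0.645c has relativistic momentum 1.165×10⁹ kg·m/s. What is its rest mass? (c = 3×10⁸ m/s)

γ = 1/√(1 - 0.645²) = 1.3086
v = 0.645 × 3×10⁸ = 1.935×10⁸ m/s
m = p/(γv) = 1.165×10⁹/(1.3086 × 1.935×10⁸) = 4.601 kg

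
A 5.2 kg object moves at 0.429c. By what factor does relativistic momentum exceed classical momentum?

p_rel = γmv, p_class = mv
Ratio = γ = 1/√(1 - 0.429²) = 1.107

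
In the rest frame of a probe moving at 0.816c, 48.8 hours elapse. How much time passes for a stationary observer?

Proper time Δt₀ = 48.8 hours
γ = 1/√(1 - 0.816²) = 1.730
Δt = γΔt₀ = 1.730 × 48.8 = 84.42 hours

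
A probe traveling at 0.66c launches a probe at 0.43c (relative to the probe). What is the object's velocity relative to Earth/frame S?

u = (u' + v)/(1 + u'v/c²)
Numerator: 0.43 + 0.66 = 1.09
Denominator: 1 + 0.2838 = 1.2838
u = 1.09/1.2838 = 0.8490c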